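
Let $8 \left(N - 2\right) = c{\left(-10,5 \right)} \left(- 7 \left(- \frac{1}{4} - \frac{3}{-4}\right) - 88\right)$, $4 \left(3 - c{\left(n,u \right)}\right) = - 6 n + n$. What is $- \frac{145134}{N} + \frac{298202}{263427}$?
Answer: $- \frac{1222374921694}{932795007} \approx -1310.4$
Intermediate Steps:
$c{\left(n,u \right)} = 3 + \frac{5 n}{4}$ ($c{\left(n,u \right)} = 3 - \frac{- 6 n + n}{4} = 3 - \frac{\left(-5\right) n}{4} = 3 + \frac{5 n}{4}$)
$N = \frac{3541}{32}$ ($N = 2 + \frac{\left(3 + \frac{5}{4} \left(-10\right)\right) \left(- 7 \left(- \frac{1}{4} - \frac{3}{-4}\right) - 88\right)}{8} = 2 + \frac{\left(3 - \frac{25}{2}\right) \left(- 7 \left(\left(-1\right) \frac{1}{4} - - \frac{3}{4}\right) - 88\right)}{8} = 2 + \frac{\left(- \frac{19}{2}\right) \left(- 7 \left(- \frac{1}{4} + \frac{3}{4}\right) - 88\right)}{8} = 2 + \frac{\left(- \frac{19}{2}\right) \left(\left(-7\right) \frac{1}{2} - 88\right)}{8} = 2 + \frac{\left(- \frac{19}{2}\right) \left(- \frac{7}{2} - 88\right)}{8} = 2 + \frac{\left(- \frac{19}{2}\right) \left(- \frac{183}{2}\right)}{8} = 2 + \frac{1}{8} \cdot \frac{3477}{4} = 2 + \frac{3477}{32} = \frac{3541}{32} \approx 110.66$)
$- \frac{145134}{N} + \frac{298202}{263427} = - \frac{145134}{\frac{3541}{32}} + \frac{298202}{263427} = \left(-145134\right) \frac{32}{3541} + 298202 \cdot \frac{1}{263427} = - \frac{4644288}{3541} + \frac{298202}{263427} = - \frac{1222374921694}{932795007}$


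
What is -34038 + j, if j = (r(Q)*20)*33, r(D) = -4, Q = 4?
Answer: -36678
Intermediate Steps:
j = -2640 (j = -4*20*33 = -80*33 = -2640)
-34038 + j = -34038 - 2640 = -36678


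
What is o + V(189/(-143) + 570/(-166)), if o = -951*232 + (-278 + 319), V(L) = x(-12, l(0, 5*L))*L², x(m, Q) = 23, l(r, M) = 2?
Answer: -31002080372779/140873161 ≈ -2.2007e+5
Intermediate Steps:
V(L) = 23*L²
o = -220591 (o = -220632 + 41 = -220591)
o + V(189/(-143) + 570/(-166)) = -220591 + 23*(189/(-143) + 570/(-166))² = -220591 + 23*(189*(-1/143) + 570*(-1/166))² = -220591 + 23*(-189/143 - 285/83)² = -220591 + 23*(-56442/11869)² = -220591 + 23*(3185699364/140873161) = -220591 + 73271085372/140873161 = -31002080372779/140873161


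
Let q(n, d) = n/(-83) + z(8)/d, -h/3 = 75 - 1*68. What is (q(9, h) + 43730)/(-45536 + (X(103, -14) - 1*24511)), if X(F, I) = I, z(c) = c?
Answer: -76220537/122116323 ≈ -0.62416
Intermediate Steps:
h = -21 (h = -3*(75 - 1*68) = -3*(75 - 68) = -3*7 = -21)
q(n, d) = 8/d - n/83 (q(n, d) = n/(-83) + 8/d = n*(-1/83) + 8/d = -n/83 + 8/d = 8/d - n/83)
(q(9, h) + 43730)/(-45536 + (X(103, -14) - 1*24511)) = ((8/(-21) - 1/83*9) + 43730)/(-45536 + (-14 - 1*24511)) = ((8*(-1/21) - 9/83) + 43730)/(-45536 + (-14 - 24511)) = ((-8/21 - 9/83) + 43730)/(-45536 - 24525) = (-853/1743 + 43730)/(-70061) = (76220537/1743)*(-1/70061) = -76220537/122116323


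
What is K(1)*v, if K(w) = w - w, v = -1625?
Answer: 0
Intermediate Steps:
K(w) = 0
K(1)*v = 0*(-1625) = 0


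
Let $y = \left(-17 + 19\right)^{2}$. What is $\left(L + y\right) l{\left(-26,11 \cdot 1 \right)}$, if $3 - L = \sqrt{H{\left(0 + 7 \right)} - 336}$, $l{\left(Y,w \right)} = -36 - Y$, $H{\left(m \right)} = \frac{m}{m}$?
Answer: $-70 + 10 i \sqrt{335} \approx -70.0 + 183.03 i$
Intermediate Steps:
$H{\left(m \right)} = 1$
$L = 3 - i \sqrt{335}$ ($L = 3 - \sqrt{1 - 336} = 3 - \sqrt{-335} = 3 - i \sqrt{335} \approx 3.0 - 18.303 i$)
$y = 4$ ($y = 2^{2} = 4$)
$\left(L + y\right) l{\left(-26,11 \cdot 1 \right)} = \left(\left(3 - i \sqrt{335}\right) + 4\right) \left(-36 - -26\right) = \left(7 - i \sqrt{335}\right) \left(-36 + 26\right) = \left(7 - i \sqrt{335}\right) \left(-10\right) = -70 + 10 i \sqrt{335}$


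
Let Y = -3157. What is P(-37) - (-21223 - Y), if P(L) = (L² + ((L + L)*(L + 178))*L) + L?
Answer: 405456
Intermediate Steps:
P(L) = L + L² + 2*L²*(178 + L) (P(L) = (L² + ((2*L)*(178 + L))*L) + L = (L² + (2*L*(178 + L))*L) + L = (L² + 2*L²*(178 + L)) + L = L + L² + 2*L²*(178 + L))
P(-37) - (-21223 - Y) = -37*(1 + 2*(-37)² + 357*(-37)) - (-21223 - 1*(-3157)) = -37*(1 + 2*1369 - 13209) - (-21223 + 3157) = -37*(1 + 2738 - 13209) - 1*(-18066) = -37*(-10470) + 18066 = 387390 + 18066 = 405456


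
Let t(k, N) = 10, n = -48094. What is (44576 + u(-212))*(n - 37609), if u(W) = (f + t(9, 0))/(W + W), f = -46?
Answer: -404952245695/106 ≈ -3.8203e+9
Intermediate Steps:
u(W) = -18/W (u(W) = (-46 + 10)/(W + W) = -36*1/(2*W) = -18/W)
(44576 + u(-212))*(n - 37609) = (44576 - 18/(-212))*(-48094 - 37609) = (44576 - 18*(-1/212))*(-85703) = (44576 + 9/106)*(-85703) = (4725065/106)*(-85703) = -404952245695/106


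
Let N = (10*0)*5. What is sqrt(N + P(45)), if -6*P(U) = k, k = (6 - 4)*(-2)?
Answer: sqrt(6)/3 ≈ 0.81650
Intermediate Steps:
k = -4 (k = 2*(-2) = -4)
P(U) = 2/3 (P(U) = -1/6*(-4) = 2/3)
N = 0 (N = 0*5 = 0)
sqrt(N + P(45)) = sqrt(0 + 2/3) = sqrt(2/3) = sqrt(6)/3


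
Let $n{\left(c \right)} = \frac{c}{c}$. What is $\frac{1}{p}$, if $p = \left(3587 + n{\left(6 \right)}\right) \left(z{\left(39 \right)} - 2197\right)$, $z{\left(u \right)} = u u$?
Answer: $- \frac{1}{2425488} \approx -4.1229 \cdot 10^{-7}$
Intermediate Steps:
$n{\left(c \right)} = 1$
$z{\left(u \right)} = u^{2}$
$p = -2425488$ ($p = \left(3587 + 1\right) \left(39^{2} - 2197\right) = 3588 \left(1521 - 2197\right) = 3588 \left(-676\right) = -2425488$)
$\frac{1}{p} = \frac{1}{-2425488} = - \frac{1}{2425488}$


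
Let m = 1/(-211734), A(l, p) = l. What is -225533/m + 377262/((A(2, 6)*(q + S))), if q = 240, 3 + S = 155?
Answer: 18719177843655/392 ≈ 4.7753e+10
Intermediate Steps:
S = 152 (S = -3 + 155 = 152)
m = -1/211734 ≈ -4.7229e-6
-225533/m + 377262/((A(2, 6)*(q + S))) = -225533/(-1/211734) + 377262/((2*(240 + 152))) = -225533*(-211734) + 377262/((2*392)) = 47753004222 + 377262/784 = 47753004222 + 377262*(1/784) = 47753004222 + 188631/392 = 18719177843655/392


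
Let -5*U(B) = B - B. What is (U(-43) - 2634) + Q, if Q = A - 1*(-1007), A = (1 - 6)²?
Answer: -1602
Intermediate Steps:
U(B) = 0 (U(B) = -(B - B)/5 = -⅕*0 = 0)
A = 25 (A = (-5)² = 25)
Q = 1032 (Q = 25 - 1*(-1007) = 25 + 1007 = 1032)
(U(-43) - 2634) + Q = (0 - 2634) + 1032 = -2634 + 1032 = -1602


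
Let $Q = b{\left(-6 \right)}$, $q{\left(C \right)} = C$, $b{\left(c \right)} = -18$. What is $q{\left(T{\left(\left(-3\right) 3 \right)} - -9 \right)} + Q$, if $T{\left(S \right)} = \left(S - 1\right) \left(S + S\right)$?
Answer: $171$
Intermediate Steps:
$T{\left(S \right)} = 2 S \left(-1 + S\right)$ ($T{\left(S \right)} = \left(-1 + S\right) 2 S = 2 S \left(-1 + S\right)$)
$Q = -18$
$q{\left(T{\left(\left(-3\right) 3 \right)} - -9 \right)} + Q = \left(2 \left(\left(-3\right) 3\right) \left(-1 - 9\right) - -9\right) - 18 = \left(2 \left(-9\right) \left(-1 - 9\right) + 9\right) - 18 = \left(2 \left(-9\right) \left(-10\right) + 9\right) - 18 = \left(180 + 9\right) - 18 = 189 - 18 = 171$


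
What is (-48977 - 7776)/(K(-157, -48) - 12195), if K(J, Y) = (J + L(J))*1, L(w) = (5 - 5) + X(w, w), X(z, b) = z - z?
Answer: 56753/12352 ≈ 4.5946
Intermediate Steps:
X(z, b) = 0
L(w) = 0 (L(w) = (5 - 5) + 0 = 0 + 0 = 0)
K(J, Y) = J (K(J, Y) = (J + 0)*1 = J*1 = J)
(-48977 - 7776)/(K(-157, -48) - 12195) = (-48977 - 7776)/(-157 - 12195) = -56753/(-12352) = -56753*(-1/12352) = 56753/12352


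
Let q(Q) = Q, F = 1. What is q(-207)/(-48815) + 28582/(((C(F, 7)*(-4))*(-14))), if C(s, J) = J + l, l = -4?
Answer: 697632553/4100460 ≈ 170.14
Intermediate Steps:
C(s, J) = -4 + J (C(s, J) = J - 4 = -4 + J)
q(-207)/(-48815) + 28582/(((C(F, 7)*(-4))*(-14))) = -207/(-48815) + 28582/((((-4 + 7)*(-4))*(-14))) = -207*(-1/48815) + 28582/(((3*(-4))*(-14))) = 207/48815 + 28582/((-12*(-14))) = 207/48815 + 28582/168 = 207/48815 + 28582*(1/168) = 207/48815 + 14291/84 = 697632553/4100460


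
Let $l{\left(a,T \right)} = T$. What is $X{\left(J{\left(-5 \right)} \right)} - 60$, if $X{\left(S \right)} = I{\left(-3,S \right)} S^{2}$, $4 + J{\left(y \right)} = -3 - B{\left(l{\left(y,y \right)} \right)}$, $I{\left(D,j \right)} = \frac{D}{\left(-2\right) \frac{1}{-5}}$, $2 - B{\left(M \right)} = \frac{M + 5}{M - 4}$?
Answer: $- \frac{1335}{2} \approx -667.5$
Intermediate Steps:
$B{\left(M \right)} = 2 - \frac{5 + M}{-4 + M}$ ($B{\left(M \right)} = 2 - \frac{M + 5}{M - 4} = 2 - \frac{5 + M}{-4 + M}$)
$I{\left(D,j \right)} = \frac{5 D}{2}$ ($I{\left(D,j \right)} = \frac{D}{\left(-2\right) \left(- \frac{1}{5}\right)} = \frac{D}{\frac{2}{5}} = D \frac{5}{2} = \frac{5 D}{2}$)
$J{\left(y \right)} = -7 - \frac{-13 + y}{-4 + y}$ ($J{\left(y \right)} = -4 - \left(3 + \frac{-13 + y}{-4 + y}\right) = -7 - \frac{-13 + y}{-4 + y}$)
$X{\left(S \right)} = - \frac{15 S^{2}}{2}$ ($X{\left(S \right)} = \frac{5}{2} \left(-3\right) S^{2} = - \frac{15 S^{2}}{2}$)
$X{\left(J{\left(-5 \right)} \right)} - 60 = - \frac{15 \left(\frac{41 - -40}{-4 - 5}\right)^{2}}{2} - 60 = - \frac{15 \left(\frac{41 + 40}{-9}\right)^{2}}{2} - 60 = - \frac{15 \left(\left(- \frac{1}{9}\right) 81\right)^{2}}{2} - 60 = - \frac{15 \left(-9\right)^{2}}{2} - 60 = \left(- \frac{15}{2}\right) 81 - 60 = - \frac{1215}{2} - 60 = - \frac{1335}{2}$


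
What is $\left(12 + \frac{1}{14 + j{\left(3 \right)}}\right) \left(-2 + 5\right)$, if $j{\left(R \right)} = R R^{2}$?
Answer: $\frac{1479}{41} \approx 36.073$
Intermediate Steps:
$j{\left(R \right)} = R^{3}$
$\left(12 + \frac{1}{14 + j{\left(3 \right)}}\right) \left(-2 + 5\right) = \left(12 + \frac{1}{14 + 3^{3}}\right) \left(-2 + 5\right) = \left(12 + \frac{1}{14 + 27}\right) 3 = \left(12 + \frac{1}{41}\right) 3 = \frac{493}{41} \cdot 3 = \frac{1479}{41}$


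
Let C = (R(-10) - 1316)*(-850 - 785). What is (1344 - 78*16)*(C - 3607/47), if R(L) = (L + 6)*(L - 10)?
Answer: 9117774048/47 ≈ 1.9400e+8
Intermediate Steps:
R(L) = (-10 + L)*(6 + L) (R(L) = (6 + L)*(-10 + L) = (-10 + L)*(6 + L))
C = 2020860 (C = ((-60 + (-10)² - 4*(-10)) - 1316)*(-850 - 785) = ((-60 + 100 + 40) - 1316)*(-1635) = (80 - 1316)*(-1635) = -1236*(-1635) = 2020860)
(1344 - 78*16)*(C - 3607/47) = (1344 - 78*16)*(2020860 - 3607/47) = (1344 - 1248)*(2020860 - 3607*1/47) = 96*(2020860 - 3607/47) = 96*(94976813/47) = 9117774048/47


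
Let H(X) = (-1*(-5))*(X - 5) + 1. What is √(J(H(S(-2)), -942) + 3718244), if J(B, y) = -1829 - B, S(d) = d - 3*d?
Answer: √3716419 ≈ 1927.8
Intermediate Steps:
S(d) = -2*d
H(X) = -24 + 5*X (H(X) = 5*(-5 + X) + 1 = (-25 + 5*X) + 1 = -24 + 5*X)
√(J(H(S(-2)), -942) + 3718244) = √((-1829 - (-24 + 5*(-2*(-2)))) + 3718244) = √((-1829 - (-24 + 5*4)) + 3718244) = √((-1829 - (-24 + 20)) + 3718244) = √((-1829 - 1*(-4)) + 3718244) = √((-1829 + 4) + 3718244) = √(-1825 + 3718244) = √3716419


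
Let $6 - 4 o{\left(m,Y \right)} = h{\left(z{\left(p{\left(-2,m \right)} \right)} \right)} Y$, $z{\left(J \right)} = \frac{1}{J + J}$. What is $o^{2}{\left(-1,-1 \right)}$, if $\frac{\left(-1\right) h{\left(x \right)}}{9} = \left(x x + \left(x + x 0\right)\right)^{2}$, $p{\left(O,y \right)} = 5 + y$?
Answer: $\frac{568679409}{268435456} \approx 2.1185$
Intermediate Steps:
$z{\left(J \right)} = \frac{1}{2 J}$
$h{\left(x \right)} = - 9 \left(x + x^{2}\right)^{2}$ ($h{\left(x \right)} = - 9 \left(x x + \left(x + x 0\right)\right)^{2} = - 9 \left(x^{2} + \left(x + 0\right)\right)^{2} = - 9 \left(x^{2} + x\right)^{2} = - 9 \left(x + x^{2}\right)^{2}$)
$o{\left(m,Y \right)} = \frac{3}{2} + \frac{9 Y \left(1 + \frac{1}{2 \left(5 + m\right)}\right)^{2}}{16 \left(5 + m\right)^{2}}$ ($o{\left(m,Y \right)} = \frac{3}{2} - \frac{- 9 \left(\frac{1}{2 \left(5 + m\right)}\right)^{2} \left(1 + \frac{1}{2 \left(5 + m\right)}\right)^{2} Y}{4} = \frac{3}{2} - \frac{- 9 \frac{1}{4 \left(5 + m\right)^{2}} \left(1 + \frac{1}{2 \left(5 + m\right)}\right)^{2} Y}{4} = \frac{3}{2} - \frac{- \frac{9 \left(1 + \frac{1}{2 \left(5 + m\right)}\right)^{2}}{4 \left(5 + m\right)^{2}} Y}{4} = \frac{3}{2} - \frac{\left(- \frac{9}{4}\right) Y \left(1 + \frac{1}{2 \left(5 + m\right)}\right)^{2} \frac{1}{\left(5 + m\right)^{2}}}{4} = \frac{3}{2} + \frac{9 Y \left(1 + \frac{1}{2 \left(5 + m\right)}\right)^{2}}{16 \left(5 + m\right)^{2}}$)
$o^{2}{\left(-1,-1 \right)} = \left(\frac{3}{2} + \frac{9}{64} \left(-1\right) \frac{1}{\left(5 - 1\right)^{4}} \left(11 + 2 \left(-1\right)\right)^{2}\right)^{2} = \left(\frac{3}{2} + \frac{9}{64} \left(-1\right) \frac{1}{256} \left(11 - 2\right)^{2}\right)^{2} = \left(\frac{3}{2} + \frac{9}{64} \left(-1\right) \frac{1}{256} \cdot 9^{2}\right)^{2} = \left(\frac{3}{2} + \frac{9}{64} \left(-1\right) \frac{1}{256} \cdot 81\right)^{2} = \left(\frac{3}{2} - \frac{729}{16384}\right)^{2} = \left(\frac{23847}{16384}\right)^{2} = \frac{568679409}{268435456}$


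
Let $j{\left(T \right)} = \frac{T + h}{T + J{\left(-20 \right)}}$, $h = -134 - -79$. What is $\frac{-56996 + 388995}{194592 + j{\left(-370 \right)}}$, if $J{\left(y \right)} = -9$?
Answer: $\frac{125827621}{73750793} \approx 1.7061$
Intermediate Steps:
$h = -55$ ($h = -134 + 79 = -55$)
$j{\left(T \right)} = \frac{-55 + T}{-9 + T}$ ($j{\left(T \right)} = \frac{T - 55}{T - 9} = \frac{-55 + T}{-9 + T}$)
$\frac{-56996 + 388995}{194592 + j{\left(-370 \right)}} = \frac{-56996 + 388995}{194592 + \frac{-55 - 370}{-9 - 370}} = \frac{331999}{194592 + \frac{1}{-379} \left(-425\right)} = \frac{331999}{194592 - - \frac{425}{379}} = \frac{331999}{194592 + \frac{425}{379}} = \frac{331999}{\frac{73750793}{379}} = 331999 \cdot \frac{379}{73750793} = \frac{125827621}{73750793}$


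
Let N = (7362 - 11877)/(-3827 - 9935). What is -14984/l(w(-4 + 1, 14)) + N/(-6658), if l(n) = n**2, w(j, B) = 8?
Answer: -6129219601/26179256 ≈ -234.13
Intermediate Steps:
N = 645/1966 (N = -4515/(-13762) = -4515*(-1/13762) = 645/1966 ≈ 0.32808)
-14984/l(w(-4 + 1, 14)) + N/(-6658) = -14984/(8**2) + (645/1966)/(-6658) = -14984/64 + (645/1966)*(-1/6658) = -14984*1/64 - 645/13089628 = -1873/8 - 645/13089628 = -6129219601/26179256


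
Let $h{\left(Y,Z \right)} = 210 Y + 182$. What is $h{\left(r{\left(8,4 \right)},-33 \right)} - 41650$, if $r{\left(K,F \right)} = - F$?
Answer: $-42308$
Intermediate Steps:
$h{\left(Y,Z \right)} = 182 + 210 Y$
$h{\left(r{\left(8,4 \right)},-33 \right)} - 41650 = \left(182 + 210 \left(\left(-1\right) 4\right)\right) - 41650 = \left(182 + 210 \left(-4\right)\right) - 41650 = \left(182 - 840\right) - 41650 = -658 - 41650 = -42308$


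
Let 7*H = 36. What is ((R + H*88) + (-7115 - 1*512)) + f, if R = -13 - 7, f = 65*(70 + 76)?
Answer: 16069/7 ≈ 2295.6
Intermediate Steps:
H = 36/7 (H = (⅐)*36 = 36/7 ≈ 5.1429)
f = 9490 (f = 65*146 = 9490)
R = -20
((R + H*88) + (-7115 - 1*512)) + f = ((-20 + (36/7)*88) + (-7115 - 1*512)) + 9490 = ((-20 + 3168/7) + (-7115 - 512)) + 9490 = (3028/7 - 7627) + 9490 = -50361/7 + 9490 = 16069/7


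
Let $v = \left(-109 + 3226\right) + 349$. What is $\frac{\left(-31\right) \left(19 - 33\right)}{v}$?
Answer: $\frac{217}{1733} \approx 0.12522$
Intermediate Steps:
$v = 3466$ ($v = 3117 + 349 = 3466$)
$\frac{\left(-31\right) \left(19 - 33\right)}{v} = \frac{\left(-31\right) \left(19 - 33\right)}{3466} = \left(-31\right) \left(-14\right) \frac{1}{3466} = 434 \cdot \frac{1}{3466} = \frac{217}{1733}$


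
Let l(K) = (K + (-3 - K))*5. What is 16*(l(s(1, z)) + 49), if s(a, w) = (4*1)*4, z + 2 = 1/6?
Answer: 544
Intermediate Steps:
z = -11/6 (z = -2 + 1/6 = -2 + 1*(⅙) = -2 + ⅙ = -11/6 ≈ -1.8333)
s(a, w) = 16 (s(a, w) = 4*4 = 16)
l(K) = -15 (l(K) = -3*5 = -15)
16*(l(s(1, z)) + 49) = 16*(-15 + 49) = 16*34 = 544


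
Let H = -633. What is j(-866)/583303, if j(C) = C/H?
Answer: 866/369230799 ≈ 2.3454e-6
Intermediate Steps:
j(C) = -C/633 (j(C) = C/(-633) = C*(-1/633) = -C/633)
j(-866)/583303 = -1/633*(-866)/583303 = (866/633)*(1/583303) = 866/369230799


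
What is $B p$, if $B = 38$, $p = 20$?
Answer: $760$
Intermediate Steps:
$B p = 38 \cdot 20 = 760$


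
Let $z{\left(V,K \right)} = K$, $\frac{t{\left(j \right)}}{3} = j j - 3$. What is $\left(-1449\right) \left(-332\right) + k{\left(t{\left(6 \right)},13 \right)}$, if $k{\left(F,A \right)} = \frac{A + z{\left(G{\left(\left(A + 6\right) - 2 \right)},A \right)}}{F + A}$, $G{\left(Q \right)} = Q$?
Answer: $\frac{26939821}{56} \approx 4.8107 \cdot 10^{5}$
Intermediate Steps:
$t{\left(j \right)} = -9 + 3 j^{2}$ ($t{\left(j \right)} = 3 \left(j j - 3\right) = 3 \left(j^{2} - 3\right) = 3 \left(-3 + j^{2}\right) = -9 + 3 j^{2}$)
$k{\left(F,A \right)} = \frac{2 A}{A + F}$ ($k{\left(F,A \right)} = \frac{A + A}{F + A} = \frac{2 A}{A + F}$)
$\left(-1449\right) \left(-332\right) + k{\left(t{\left(6 \right)},13 \right)} = \left(-1449\right) \left(-332\right) + 2 \cdot 13 \frac{1}{13 - \left(9 - 3 \cdot 6^{2}\right)} = 481068 + 2 \cdot 13 \frac{1}{13 + \left(-9 + 3 \cdot 36\right)} = 481068 + 2 \cdot 13 \frac{1}{13 + \left(-9 + 108\right)} = 481068 + 2 \cdot 13 \frac{1}{13 + 99} = 481068 + 2 \cdot 13 \cdot \frac{1}{112} = 481068 + \frac{13}{56} = \frac{26939821}{56}$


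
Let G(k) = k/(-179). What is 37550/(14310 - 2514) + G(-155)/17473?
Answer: 58722862115/18446979966 ≈ 3.1833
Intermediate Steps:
G(k) = -k/179 (G(k) = k*(-1/179) = -k/179)
37550/(14310 - 2514) + G(-155)/17473 = 37550/(14310 - 2514) - 1/179*(-155)/17473 = 37550/11796 + (155/179)*(1/17473) = 37550*(1/11796) + 155/3127667 = 18775/5898 + 155/3127667 = 58722862115/18446979966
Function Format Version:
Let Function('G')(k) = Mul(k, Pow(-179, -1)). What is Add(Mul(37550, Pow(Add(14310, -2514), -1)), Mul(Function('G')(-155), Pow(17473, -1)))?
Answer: Rational(58722862115, 18446979966) ≈ 3.1833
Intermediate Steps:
Function('G')(k) = Mul(Rational(-1, 179), k) (Function('G')(k) = Mul(k, Rational(-1, 179)) = Mul(Rational(-1, 179), k))
Add(Mul(37550, Pow(Add(14310, -2514), -1)), Mul(Function('G')(-155), Pow(17473, -1))) = Add(Mul(37550, Pow(Add(14310, -2514), -1)), Mul(Mul(Rational(-1, 179), -155), Pow(17473, -1))) = Add(Mul(37550, Pow(11796, -1)), Mul(Rational(155, 179), Rational(1, 17473))) = Add(Mul(37550, Rational(1, 11796)), Rational(155, 3127667)) = Add(Rational(18775, 5898), Rational(155, 3127667)) = Rational(58722862115, 18446979966)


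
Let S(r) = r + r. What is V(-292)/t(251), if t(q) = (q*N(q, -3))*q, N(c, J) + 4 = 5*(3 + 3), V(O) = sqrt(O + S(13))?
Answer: I*sqrt(266)/1638026 ≈ 9.9568e-6*I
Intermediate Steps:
S(r) = 2*r
V(O) = sqrt(26 + O) (V(O) = sqrt(O + 2*13) = sqrt(O + 26) = sqrt(26 + O))
N(c, J) = 26 (N(c, J) = -4 + 5*(3 + 3) = -4 + 5*6 = -4 + 30 = 26)
t(q) = 26*q**2 (t(q) = (q*26)*q = (26*q)*q = 26*q**2)
V(-292)/t(251) = sqrt(26 - 292)/((26*251**2)) = sqrt(-266)/((26*63001)) = (I*sqrt(266))/1638026 = (I*sqrt(266))*(1/1638026) = I*sqrt(266)/1638026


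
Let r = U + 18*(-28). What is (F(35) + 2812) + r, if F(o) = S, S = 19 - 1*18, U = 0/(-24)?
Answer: 2309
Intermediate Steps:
U = 0 (U = 0*(-1/24) = 0)
S = 1 (S = 19 - 18 = 1)
F(o) = 1
r = -504 (r = 0 + 18*(-28) = 0 - 504 = -504)
(F(35) + 2812) + r = (1 + 2812) - 504 = 2813 - 504 = 2309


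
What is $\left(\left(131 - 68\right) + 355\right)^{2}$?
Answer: $174724$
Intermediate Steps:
$\left(\left(131 - 68\right) + 355\right)^{2} = \left(63 + 355\right)^{2} = 418^{2} = 174724$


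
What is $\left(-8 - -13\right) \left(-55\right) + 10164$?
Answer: $9889$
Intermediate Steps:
$\left(-8 - -13\right) \left(-55\right) + 10164 = \left(-8 + 13\right) \left(-55\right) + 10164 = 5 \left(-55\right) + 10164 = -275 + 10164 = 9889$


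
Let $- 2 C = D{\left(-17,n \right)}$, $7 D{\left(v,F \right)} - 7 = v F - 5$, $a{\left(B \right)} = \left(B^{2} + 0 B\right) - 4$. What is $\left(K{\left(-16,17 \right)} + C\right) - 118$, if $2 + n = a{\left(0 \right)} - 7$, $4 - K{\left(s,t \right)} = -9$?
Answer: $- \frac{1693}{14} \approx -120.93$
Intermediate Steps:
$K{\left(s,t \right)} = 13$ ($K{\left(s,t \right)} = 4 - -9 = 4 + 9 = 13$)
$a{\left(B \right)} = -4 + B^{2}$ ($a{\left(B \right)} = \left(B^{2} + 0\right) - 4 = B^{2} - 4 = -4 + B^{2}$)
$n = -13$ ($n = -2 - \left(11 + 0\right) = -2 + \left(\left(-4 + 0\right) - 7\right) = -2 - 11 = -13$)
$D{\left(v,F \right)} = \frac{2}{7} + \frac{F v}{7}$ ($D{\left(v,F \right)} = 1 + \frac{v F - 5}{7} = 1 + \frac{F v - 5}{7} = 1 + \frac{-5 + F v}{7} = 1 + \left(- \frac{5}{7} + \frac{F v}{7}\right) = \frac{2}{7} + \frac{F v}{7}$)
$C = - \frac{223}{14}$ ($C = - \frac{\frac{2}{7} + \frac{1}{7} \left(-13\right) \left(-17\right)}{2} = - \frac{\frac{2}{7} + \frac{221}{7}}{2} = \left(- \frac{1}{2}\right) \frac{223}{7} = - \frac{223}{14} \approx -15.929$)
$\left(K{\left(-16,17 \right)} + C\right) - 118 = \left(13 - \frac{223}{14}\right) - 118 = - \frac{41}{14} - 118 = - \frac{1693}{14}$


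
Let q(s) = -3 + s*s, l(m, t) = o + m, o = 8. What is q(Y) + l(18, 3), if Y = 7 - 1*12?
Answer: 48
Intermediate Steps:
l(m, t) = 8 + m
Y = -5 (Y = 7 - 12 = -5)
q(s) = -3 + s²
q(Y) + l(18, 3) = (-3 + (-5)²) + (8 + 18) = (-3 + 25) + 26 = 22 + 26 = 48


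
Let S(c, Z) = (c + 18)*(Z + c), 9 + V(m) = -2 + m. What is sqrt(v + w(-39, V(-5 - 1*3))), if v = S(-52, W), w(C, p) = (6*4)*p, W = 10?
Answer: 18*sqrt(3) ≈ 31.177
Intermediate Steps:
V(m) = -11 + m (V(m) = -9 + (-2 + m) = -11 + m)
w(C, p) = 24*p
S(c, Z) = (18 + c)*(Z + c)
v = 1428 (v = (-52)**2 + 18*10 + 18*(-52) + 10*(-52) = 2704 + 180 - 936 - 520 = 1428)
sqrt(v + w(-39, V(-5 - 1*3))) = sqrt(1428 + 24*(-11 + (-5 - 1*3))) = sqrt(1428 + 24*(-11 + (-5 - 3))) = sqrt(1428 + 24*(-11 - 8)) = sqrt(1428 + 24*(-19)) = sqrt(1428 - 456) = sqrt(972) = 18*sqrt(3)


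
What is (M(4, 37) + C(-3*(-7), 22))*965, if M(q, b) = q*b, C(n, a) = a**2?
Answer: 609880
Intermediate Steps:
M(q, b) = b*q
(M(4, 37) + C(-3*(-7), 22))*965 = (37*4 + 22**2)*965 = (148 + 484)*965 = 632*965 = 609880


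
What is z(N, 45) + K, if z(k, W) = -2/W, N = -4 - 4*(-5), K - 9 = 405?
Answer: 18628/45 ≈ 413.96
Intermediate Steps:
K = 414 (K = 9 + 405 = 414)
N = 16 (N = -4 + 20 = 16)
z(N, 45) + K = -2/45 + 414 = 18628/45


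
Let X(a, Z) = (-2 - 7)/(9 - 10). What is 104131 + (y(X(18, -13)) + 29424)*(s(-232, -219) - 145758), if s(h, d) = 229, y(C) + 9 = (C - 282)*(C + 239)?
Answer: 5572264012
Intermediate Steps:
X(a, Z) = 9 (X(a, Z) = -9/(-1) = -9*(-1) = 9)
y(C) = -9 + (-282 + C)*(239 + C) (y(C) = -9 + (C - 282)*(C + 239) = -9 + (-282 + C)*(239 + C))
104131 + (y(X(18, -13)) + 29424)*(s(-232, -219) - 145758) = 104131 + ((-67407 + 9**2 - 43*9) + 29424)*(229 - 145758) = 104131 + ((-67407 + 81 - 387) + 29424)*(-145529) = 104131 + (-67713 + 29424)*(-145529) = 104131 - 38289*(-145529) = 104131 + 5572159881 = 5572264012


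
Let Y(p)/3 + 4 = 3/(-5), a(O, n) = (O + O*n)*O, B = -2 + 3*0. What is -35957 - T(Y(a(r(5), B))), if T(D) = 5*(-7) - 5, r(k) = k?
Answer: -35917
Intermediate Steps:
B = -2 (B = -2 + 0 = -2)
a(O, n) = O*(O + O*n)
Y(p) = -69/5 (Y(p) = -12 + 3*(3/(-5)) = -12 + 3*(3*(-⅕)) = -12 + 3*(-⅗) = -12 - 9/5 = -69/5)
T(D) = -40 (T(D) = -35 - 5 = -40)
-35957 - T(Y(a(r(5), B))) = -35957 - 1*(-40) = -35957 + 40 = -35917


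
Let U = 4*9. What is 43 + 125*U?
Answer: 4543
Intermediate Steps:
U = 36
43 + 125*U = 43 + 125*36 = 43 + 4500 = 4543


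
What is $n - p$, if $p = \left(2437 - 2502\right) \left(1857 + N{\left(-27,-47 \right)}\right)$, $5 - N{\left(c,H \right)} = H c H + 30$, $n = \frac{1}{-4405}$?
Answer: $\frac{17601829374}{4405} \approx 3.9959 \cdot 10^{6}$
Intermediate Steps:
$n = - \frac{1}{4405} \approx -0.00022701$
$N{\left(c,H \right)} = -25 - c H^{2}$ ($N{\left(c,H \right)} = 5 - \left(H c H + 30\right) = 5 - \left(c H^{2} + 30\right) = 5 - \left(30 + c H^{2}\right) = -25 - c H^{2}$)
$p = -3995875$ ($p = \left(2437 - 2502\right) \left(1857 - \left(25 - 27 \left(-47\right)^{2}\right)\right) = - 65 \left(1857 - \left(25 - 59643\right)\right) = - 65 \left(1857 + \left(-25 + 59643\right)\right) = - 65 \left(1857 + 59618\right) = \left(-65\right) 61475 = -3995875$)
$n - p = - \frac{1}{4405} - -3995875 = - \frac{1}{4405} + 3995875 = \frac{17601829374}{4405}$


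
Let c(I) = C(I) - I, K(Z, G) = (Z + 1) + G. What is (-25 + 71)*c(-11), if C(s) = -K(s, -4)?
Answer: 1150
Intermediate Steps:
K(Z, G) = 1 + G + Z (K(Z, G) = (1 + Z) + G = 1 + G + Z)
C(s) = 3 - s (C(s) = -(1 - 4 + s) = -(-3 + s) = 3 - s)
c(I) = 3 - 2*I (c(I) = (3 - I) - I = 3 - 2*I)
(-25 + 71)*c(-11) = (-25 + 71)*(3 - 2*(-11)) = 46*(3 + 22) = 46*25 = 1150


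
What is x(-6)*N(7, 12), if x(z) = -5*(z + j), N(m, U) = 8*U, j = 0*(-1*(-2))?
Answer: 2880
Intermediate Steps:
j = 0 (j = 0*2 = 0)
x(z) = -5*z (x(z) = -5*(z + 0) = -5*z)
x(-6)*N(7, 12) = (-5*(-6))*(8*12) = 30*96 = 2880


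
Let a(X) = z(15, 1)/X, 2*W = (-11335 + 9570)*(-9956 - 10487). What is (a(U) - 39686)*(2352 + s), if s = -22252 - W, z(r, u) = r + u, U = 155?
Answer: 22219588815723/31 ≈ 7.1676e+11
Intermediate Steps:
W = 36081895/2 (W = ((-11335 + 9570)*(-9956 - 10487))/2 = (-1765*(-20443))/2 = (1/2)*36081895 = 36081895/2 ≈ 1.8041e+7)
s = -36126399/2 (s = -22252 - 1*36081895/2 = -22252 - 36081895/2 = -36126399/2 ≈ -1.8063e+7)
a(X) = 16/X (a(X) = (15 + 1)/X = 16/X)
(a(U) - 39686)*(2352 + s) = (16/155 - 39686)*(2352 - 36126399/2) = (16*(1/155) - 39686)*(-36121695/2) = (16/155 - 39686)*(-36121695/2) = -6151314/155*(-36121695/2) = 22219588815723/31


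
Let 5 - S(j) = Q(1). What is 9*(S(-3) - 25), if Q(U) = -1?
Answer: -171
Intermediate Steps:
S(j) = 6 (S(j) = 5 - 1*(-1) = 5 + 1 = 6)
9*(S(-3) - 25) = 9*(6 - 25) = 9*(-19) = -171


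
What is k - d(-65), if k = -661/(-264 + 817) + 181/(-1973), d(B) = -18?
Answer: 18234996/1091069 ≈ 16.713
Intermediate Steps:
k = -1404246/1091069 (k = -661/553 + 181*(-1/1973) = -661*1/553 - 181/1973 = -661/553 - 181/1973 = -1404246/1091069 ≈ -1.2870)
k - d(-65) = -1404246/1091069 - 1*(-18) = -1404246/1091069 + 18 = 18234996/1091069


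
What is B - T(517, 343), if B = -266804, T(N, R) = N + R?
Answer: -267664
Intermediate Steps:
B - T(517, 343) = -266804 - (517 + 343) = -266804 - 1*860 = -266804 - 860 = -267664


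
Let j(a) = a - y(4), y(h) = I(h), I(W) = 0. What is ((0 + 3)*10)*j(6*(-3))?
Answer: -540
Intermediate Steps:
y(h) = 0
j(a) = a (j(a) = a - 1*0 = a + 0 = a)
((0 + 3)*10)*j(6*(-3)) = ((0 + 3)*10)*(6*(-3)) = (3*10)*(-18) = 30*(-18) = -540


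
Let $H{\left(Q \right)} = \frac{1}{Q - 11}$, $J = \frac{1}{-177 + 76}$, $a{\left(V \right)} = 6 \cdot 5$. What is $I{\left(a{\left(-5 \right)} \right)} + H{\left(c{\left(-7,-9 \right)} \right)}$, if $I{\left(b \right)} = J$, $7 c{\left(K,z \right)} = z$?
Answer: $- \frac{793}{8686} \approx -0.091296$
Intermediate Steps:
$c{\left(K,z \right)} = \frac{z}{7}$
$a{\left(V \right)} = 30$
$J = - \frac{1}{101}$ ($J = \frac{1}{-101} = - \frac{1}{101} \approx -0.009901$)
$H{\left(Q \right)} = \frac{1}{-11 + Q}$
$I{\left(b \right)} = - \frac{1}{101}$
$I{\left(a{\left(-5 \right)} \right)} + H{\left(c{\left(-7,-9 \right)} \right)} = - \frac{1}{101} + \frac{1}{-11 + \frac{1}{7} \left(-9\right)} = - \frac{1}{101} + \frac{1}{-11 - \frac{9}{7}} = - \frac{1}{101} + \frac{1}{- \frac{86}{7}} = - \frac{1}{101} - \frac{7}{86} = - \frac{793}{8686}$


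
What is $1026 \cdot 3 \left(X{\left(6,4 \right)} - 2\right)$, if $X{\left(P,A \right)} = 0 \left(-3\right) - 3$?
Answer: $-15390$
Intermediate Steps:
$X{\left(P,A \right)} = -3$ ($X{\left(P,A \right)} = 0 - 3 = -3$)
$1026 \cdot 3 \left(X{\left(6,4 \right)} - 2\right) = 1026 \cdot 3 \left(-3 - 2\right) = 1026 \cdot 3 \left(-5\right) = 1026 \left(-15\right) = -15390$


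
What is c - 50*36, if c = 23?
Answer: -1777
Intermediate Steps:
c - 50*36 = 23 - 50*36 = 23 - 1800 = -1777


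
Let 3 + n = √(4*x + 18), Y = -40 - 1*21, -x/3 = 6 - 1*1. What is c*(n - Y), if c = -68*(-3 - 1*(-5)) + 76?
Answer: -3480 - 60*I*√42 ≈ -3480.0 - 388.84*I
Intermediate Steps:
x = -15 (x = -3*(6 - 1*1) = -3*(6 - 1) = -3*5 = -15)
Y = -61 (Y = -40 - 21 = -61)
n = -3 + I*√42 (n = -3 + √(4*(-15) + 18) = -3 + √(-60 + 18) = -3 + √(-42) = -3 + I*√42 ≈ -3.0 + 6.4807*I)
c = -60 (c = -68*(-3 + 5) + 76 = -68*2 + 76 = -136 + 76 = -60)
c*(n - Y) = -60*((-3 + I*√42) - 1*(-61)) = -60*((-3 + I*√42) + 61) = -60*(58 + I*√42) = -3480 - 60*I*√42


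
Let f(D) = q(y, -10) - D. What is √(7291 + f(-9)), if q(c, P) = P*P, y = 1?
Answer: 10*√74 ≈ 86.023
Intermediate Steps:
q(c, P) = P²
f(D) = 100 - D (f(D) = (-10)² - D = 100 - D)
√(7291 + f(-9)) = √(7291 + (100 - 1*(-9))) = √(7291 + (100 + 9)) = √(7291 + 109) = √7400 = 10*√74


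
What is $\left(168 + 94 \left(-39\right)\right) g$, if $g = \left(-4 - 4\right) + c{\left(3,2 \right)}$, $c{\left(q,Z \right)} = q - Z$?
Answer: $24486$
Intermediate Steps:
$g = -7$ ($g = \left(-4 - 4\right) + \left(3 - 2\right) = -8 + \left(3 - 2\right) = -8 + 1 = -7$)
$\left(168 + 94 \left(-39\right)\right) g = \left(168 + 94 \left(-39\right)\right) \left(-7\right) = \left(168 - 3666\right) \left(-7\right) = \left(-3498\right) \left(-7\right) = 24486$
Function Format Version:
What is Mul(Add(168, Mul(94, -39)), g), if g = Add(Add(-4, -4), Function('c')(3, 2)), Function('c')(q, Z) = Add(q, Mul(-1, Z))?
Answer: 24486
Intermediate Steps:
g = -7 (g = Add(Add(-4, -4), Add(3, Mul(-1, 2))) = Add(-8, Add(3, -2)) = Add(-8, 1) = -7)
Mul(Add(168, Mul(94, -39)), g) = Mul(Add(168, Mul(94, -39)), -7) = Mul(Add(168, -3666), -7) = Mul(-3498, -7) = 24486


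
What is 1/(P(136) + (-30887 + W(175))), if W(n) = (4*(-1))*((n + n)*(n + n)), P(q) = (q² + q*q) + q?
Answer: -1/483759 ≈ -2.0671e-6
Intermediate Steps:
P(q) = q + 2*q² (P(q) = (q² + q²) + q = 2*q² + q = q + 2*q²)
W(n) = -16*n² (W(n) = -4*2*n*2*n = -16*n²)
1/(P(136) + (-30887 + W(175))) = 1/(136*(1 + 2*136) + (-30887 - 16*175²)) = 1/(136*(1 + 272) + (-30887 - 16*30625)) = 1/(136*273 + (-30887 - 490000)) = 1/(37128 - 520887) = 1/(-483759) = -1/483759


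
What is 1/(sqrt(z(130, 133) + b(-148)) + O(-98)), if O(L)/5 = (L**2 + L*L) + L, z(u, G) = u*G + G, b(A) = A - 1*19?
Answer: 15925/1521630874 - sqrt(4314)/4564892622 ≈ 1.0451e-5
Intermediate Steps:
b(A) = -19 + A (b(A) = A - 19 = -19 + A)
z(u, G) = G + G*u (z(u, G) = G*u + G = G + G*u)
O(L) = 5*L + 10*L**2 (O(L) = 5*((L**2 + L*L) + L) = 5*((L**2 + L**2) + L) = 5*(2*L**2 + L) = 5*(L + 2*L**2) = 5*L + 10*L**2)
1/(sqrt(z(130, 133) + b(-148)) + O(-98)) = 1/(sqrt(133*(1 + 130) + (-19 - 148)) + 5*(-98)*(1 + 2*(-98))) = 1/(sqrt(133*131 - 167) + 5*(-98)*(1 - 196)) = 1/(sqrt(17423 - 167) + 5*(-98)*(-195)) = 1/(sqrt(17256) + 95550) = 1/(2*sqrt(4314) + 95550) = 1/(95550 + 2*sqrt(4314))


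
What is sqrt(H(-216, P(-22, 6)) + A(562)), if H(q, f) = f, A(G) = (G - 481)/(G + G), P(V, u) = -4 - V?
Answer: 3*sqrt(634217)/562 ≈ 4.2511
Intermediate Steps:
A(G) = (-481 + G)/(2*G) (A(G) = (-481 + G)/((2*G)) = (-481 + G)*(1/(2*G)) = (-481 + G)/(2*G))
sqrt(H(-216, P(-22, 6)) + A(562)) = sqrt((-4 - 1*(-22)) + (1/2)*(-481 + 562)/562) = sqrt((-4 + 22) + (1/2)*(1/562)*81) = sqrt(18 + 81/1124) = sqrt(20313/1124) = 3*sqrt(634217)/562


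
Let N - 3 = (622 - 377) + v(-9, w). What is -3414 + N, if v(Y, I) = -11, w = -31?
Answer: -3177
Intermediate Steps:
N = 237 (N = 3 + ((622 - 377) - 11) = 3 + (245 - 11) = 3 + 234 = 237)
-3414 + N = -3414 + 237 = -3177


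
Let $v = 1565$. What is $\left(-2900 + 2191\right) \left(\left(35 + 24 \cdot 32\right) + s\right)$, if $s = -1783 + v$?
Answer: $-414765$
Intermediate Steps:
$s = -218$ ($s = -1783 + 1565 = -218$)
$\left(-2900 + 2191\right) \left(\left(35 + 24 \cdot 32\right) + s\right) = \left(-2900 + 2191\right) \left(\left(35 + 24 \cdot 32\right) - 218\right) = - 709 \left(\left(35 + 768\right) - 218\right) = - 709 \left(803 - 218\right) = \left(-709\right) 585 = -414765$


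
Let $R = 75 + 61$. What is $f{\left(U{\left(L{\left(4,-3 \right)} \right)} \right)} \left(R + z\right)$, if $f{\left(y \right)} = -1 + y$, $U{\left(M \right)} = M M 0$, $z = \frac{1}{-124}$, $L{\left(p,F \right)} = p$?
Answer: $- \frac{16863}{124} \approx -135.99$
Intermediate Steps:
$z = - \frac{1}{124} \approx -0.0080645$
$U{\left(M \right)} = 0$ ($U{\left(M \right)} = M^{2} \cdot 0 = 0$)
$R = 136$
$f{\left(U{\left(L{\left(4,-3 \right)} \right)} \right)} \left(R + z\right) = \left(-1 + 0\right) \left(136 - \frac{1}{124}\right) = \left(-1\right) \frac{16863}{124} = - \frac{16863}{124}$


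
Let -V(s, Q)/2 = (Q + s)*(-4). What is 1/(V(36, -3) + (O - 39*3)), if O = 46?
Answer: 1/193 ≈ 0.0051813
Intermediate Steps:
V(s, Q) = 8*Q + 8*s (V(s, Q) = -2*(Q + s)*(-4) = -2*(-4*Q - 4*s) = 8*Q + 8*s)
1/(V(36, -3) + (O - 39*3)) = 1/((8*(-3) + 8*36) + (46 - 39*3)) = 1/((-24 + 288) + (46 - 117)) = 1/(264 - 71) = 1/193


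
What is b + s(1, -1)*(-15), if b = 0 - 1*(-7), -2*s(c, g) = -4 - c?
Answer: -61/2 ≈ -30.500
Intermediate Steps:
s(c, g) = 2 + c/2 (s(c, g) = -(-4 - c)/2 = 2 + c/2)
b = 7 (b = 0 + 7 = 7)
b + s(1, -1)*(-15) = 7 + (2 + (1/2)*1)*(-15) = 7 + (2 + 1/2)*(-15) = 7 + (5/2)*(-15) = 7 - 75/2 = -61/2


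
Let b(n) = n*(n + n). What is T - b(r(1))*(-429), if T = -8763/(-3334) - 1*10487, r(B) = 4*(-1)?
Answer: 10814257/3334 ≈ 3243.6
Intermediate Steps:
r(B) = -4
T = -34954895/3334 (T = -8763*(-1/3334) - 10487 = 8763/3334 - 10487 = -34954895/3334 ≈ -10484.)
b(n) = 2*n² (b(n) = n*(2*n) = 2*n²)
T - b(r(1))*(-429) = -34954895/3334 - 2*(-4)²*(-429) = -34954895/3334 - 2*16*(-429) = -34954895/3334 - 32*(-429) = -34954895/3334 - 1*(-13728) = -34954895/3334 + 13728 = 10814257/3334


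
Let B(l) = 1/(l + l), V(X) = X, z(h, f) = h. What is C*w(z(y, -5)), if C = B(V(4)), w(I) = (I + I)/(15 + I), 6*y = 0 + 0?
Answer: 0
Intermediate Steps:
y = 0 (y = (0 + 0)/6 = (⅙)*0 = 0)
w(I) = 2*I/(15 + I) (w(I) = (2*I)/(15 + I) = 2*I/(15 + I))
B(l) = 1/(2*l)
C = ⅛ (C = (½)/4 = (½)*(¼) = ⅛ ≈ 0.12500)
C*w(z(y, -5)) = (2*0/(15 + 0))/8 = (2*0/15)/8 = (2*0*(1/15))/8 = (⅛)*0 = 0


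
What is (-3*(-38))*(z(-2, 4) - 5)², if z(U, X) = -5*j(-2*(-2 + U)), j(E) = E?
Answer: 230850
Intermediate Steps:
z(U, X) = -20 + 10*U (z(U, X) = -(-10)*(-2 + U) = -5*(4 - 2*U) = -20 + 10*U)
(-3*(-38))*(z(-2, 4) - 5)² = (-3*(-38))*((-20 + 10*(-2)) - 5)² = 114*((-20 - 20) - 5)² = 114*(-40 - 5)² = 114*(-45)² = 114*2025 = 230850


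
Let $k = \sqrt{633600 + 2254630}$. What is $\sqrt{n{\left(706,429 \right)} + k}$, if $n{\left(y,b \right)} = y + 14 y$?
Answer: $\sqrt{10590 + \sqrt{2888230}} \approx 110.86$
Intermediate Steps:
$n{\left(y,b \right)} = 15 y$
$k = \sqrt{2888230} \approx 1699.5$
$\sqrt{n{\left(706,429 \right)} + k} = \sqrt{15 \cdot 706 + \sqrt{2888230}} = \sqrt{10590 + \sqrt{2888230}}$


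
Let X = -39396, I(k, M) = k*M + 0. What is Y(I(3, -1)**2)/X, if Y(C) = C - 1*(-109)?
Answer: -59/19698 ≈ -0.0029952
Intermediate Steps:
I(k, M) = M*k (I(k, M) = M*k + 0 = M*k)
Y(C) = 109 + C (Y(C) = C + 109 = 109 + C)
Y(I(3, -1)**2)/X = (109 + (-1*3)**2)/(-39396) = (109 + (-3)**2)*(-1/39396) = (109 + 9)*(-1/39396) = 118*(-1/39396) = -59/19698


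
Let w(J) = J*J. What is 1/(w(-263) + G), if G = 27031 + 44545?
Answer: 1/140745 ≈ 7.1050e-6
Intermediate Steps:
G = 71576
w(J) = J**2
1/(w(-263) + G) = 1/((-263)**2 + 71576) = 1/(69169 + 71576) = 1/140745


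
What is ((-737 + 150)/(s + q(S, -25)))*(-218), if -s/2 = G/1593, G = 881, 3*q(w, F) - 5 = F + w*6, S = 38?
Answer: 101924919/54343 ≈ 1875.6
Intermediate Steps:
q(w, F) = 5/3 + 2*w + F/3 (q(w, F) = 5/3 + (F + w*6)/3 = 5/3 + (F + 6*w)/3 = 5/3 + (2*w + F/3) = 5/3 + 2*w + F/3)
s = -1762/1593 ≈ -1.1061
((-737 + 150)/(s + q(S, -25)))*(-218) = ((-737 + 150)/(-1762/1593 + (5/3 + 2*38 + (1/3)*(-25))))*(-218) = -587/(-1762/1593 + (5/3 + 76 - 25/3))*(-218) = -587/(-1762/1593 + 208/3)*(-218) = -587/108686/1593*(-218) = -587*1593/108686*(-218) = -935091/108686*(-218) = 101924919/54343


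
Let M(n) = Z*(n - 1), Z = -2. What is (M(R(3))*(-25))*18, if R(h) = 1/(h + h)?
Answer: -750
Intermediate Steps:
R(h) = 1/(2*h)
M(n) = 2 - 2*n (M(n) = -2*(n - 1) = -2*(-1 + n) = 2 - 2*n)
(M(R(3))*(-25))*18 = ((2 - 1/3)*(-25))*18 = ((5/3)*(-25))*18 = -125/3*18 = -750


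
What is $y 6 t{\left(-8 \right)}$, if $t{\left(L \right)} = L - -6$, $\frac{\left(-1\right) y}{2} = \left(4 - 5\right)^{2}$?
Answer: $24$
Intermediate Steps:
$y = -2$ ($y = - 2 \left(4 - 5\right)^{2} = - 2 \left(-1\right)^{2} = \left(-2\right) 1 = -2$)
$t{\left(L \right)} = 6 + L$ ($t{\left(L \right)} = L + 6 = 6 + L$)
$y 6 t{\left(-8 \right)} = \left(-2\right) 6 \left(6 - 8\right) = \left(-12\right) \left(-2\right) = 24$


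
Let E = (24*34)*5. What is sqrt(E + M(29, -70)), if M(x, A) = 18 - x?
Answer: sqrt(4069) ≈ 63.789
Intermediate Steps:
E = 4080 (E = 816*5 = 4080)
sqrt(E + M(29, -70)) = sqrt(4080 + (18 - 1*29)) = sqrt(4080 + (18 - 29)) = sqrt(4080 - 11) = sqrt(4069)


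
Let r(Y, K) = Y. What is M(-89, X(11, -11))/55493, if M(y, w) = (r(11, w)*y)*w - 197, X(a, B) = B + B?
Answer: 21341/55493 ≈ 0.38457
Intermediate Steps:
X(a, B) = 2*B
M(y, w) = -197 + 11*w*y (M(y, w) = (11*y)*w - 197 = 11*w*y - 197 = -197 + 11*w*y)
M(-89, X(11, -11))/55493 = (-197 + 11*(2*(-11))*(-89))/55493 = (-197 + 11*(-22)*(-89))*(1/55493) = (-197 + 21538)*(1/55493) = 21341*(1/55493) = 21341/55493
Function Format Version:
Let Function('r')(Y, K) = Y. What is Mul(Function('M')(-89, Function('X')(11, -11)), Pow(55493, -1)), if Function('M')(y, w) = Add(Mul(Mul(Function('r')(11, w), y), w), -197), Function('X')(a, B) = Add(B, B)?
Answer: Rational(21341, 55493) ≈ 0.38457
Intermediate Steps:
Function('X')(a, B) = Mul(2, B)
Function('M')(y, w) = Add(-197, Mul(11, w, y)) (Function('M')(y, w) = Add(Mul(Mul(11, y), w), -197) = Add(Mul(11, w, y), -197) = Add(-197, Mul(11, w, y)))
Mul(Function('M')(-89, Function('X')(11, -11)), Pow(55493, -1)) = Mul(Add(-197, Mul(11, Mul(2, -11), -89)), Pow(55493, -1)) = Mul(Add(-197, Mul(11, -22, -89)), Rational(1, 55493)) = Mul(Add(-197, 21538), Rational(1, 55493)) = Mul(21341, Rational(1, 55493)) = Rational(21341, 55493)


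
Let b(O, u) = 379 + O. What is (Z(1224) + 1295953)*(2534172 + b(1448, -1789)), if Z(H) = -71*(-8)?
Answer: 3287975959479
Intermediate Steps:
Z(H) = 568
(Z(1224) + 1295953)*(2534172 + b(1448, -1789)) = (568 + 1295953)*(2534172 + (379 + 1448)) = 1296521*(2534172 + 1827) = 1296521*2535999 = 3287975959479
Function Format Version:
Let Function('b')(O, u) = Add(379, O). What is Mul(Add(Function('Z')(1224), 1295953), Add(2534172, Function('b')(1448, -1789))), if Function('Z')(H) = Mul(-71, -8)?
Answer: 3287975959479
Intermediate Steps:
Function('Z')(H) = 568
Mul(Add(Function('Z')(1224), 1295953), Add(2534172, Function('b')(1448, -1789))) = Mul(Add(568, 1295953), Add(2534172, Add(379, 1448))) = Mul(1296521, Add(2534172, 1827)) = Mul(1296521, 2535999) = 3287975959479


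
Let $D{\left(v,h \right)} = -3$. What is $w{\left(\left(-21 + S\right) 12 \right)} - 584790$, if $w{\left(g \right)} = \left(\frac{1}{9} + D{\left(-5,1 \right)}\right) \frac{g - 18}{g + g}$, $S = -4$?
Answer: $- \frac{263156189}{450} \approx -5.8479 \cdot 10^{5}$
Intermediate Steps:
$w{\left(g \right)} = - \frac{13 \left(-18 + g\right)}{9 g}$ ($w{\left(g \right)} = \left(\frac{1}{9} - 3\right) \frac{g - 18}{g + g} = \left(\frac{1}{9} - 3\right) \frac{-18 + g}{2 g} = - \frac{26 \left(-18 + g\right) \frac{1}{2 g}}{9} = - \frac{26 \frac{-18 + g}{2 g}}{9} = - \frac{13 \left(-18 + g\right)}{9 g}$)
$w{\left(\left(-21 + S\right) 12 \right)} - 584790 = \left(- \frac{13}{9} + \frac{26}{\left(-21 - 4\right) 12}\right) - 584790 = \left(- \frac{13}{9} + \frac{26}{\left(-25\right) 12}\right) - 584790 = \left(- \frac{13}{9} + \frac{26}{-300}\right) - 584790 = \left(- \frac{13}{9} + 26 \left(- \frac{1}{300}\right)\right) - 584790 = \left(- \frac{13}{9} - \frac{13}{150}\right) - 584790 = - \frac{689}{450} - 584790 = - \frac{263156189}{450}$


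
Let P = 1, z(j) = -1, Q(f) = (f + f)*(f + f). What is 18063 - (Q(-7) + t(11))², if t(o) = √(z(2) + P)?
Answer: -20353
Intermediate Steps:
Q(f) = 4*f² (Q(f) = (2*f)*(2*f) = 4*f²)
t(o) = 0 (t(o) = √(-1 + 1) = √0 = 0)
18063 - (Q(-7) + t(11))² = 18063 - (4*(-7)² + 0)² = 18063 - (4*49 + 0)² = 18063 - (196 + 0)² = 18063 - 1*196² = 18063 - 1*38416 = 18063 - 38416 = -20353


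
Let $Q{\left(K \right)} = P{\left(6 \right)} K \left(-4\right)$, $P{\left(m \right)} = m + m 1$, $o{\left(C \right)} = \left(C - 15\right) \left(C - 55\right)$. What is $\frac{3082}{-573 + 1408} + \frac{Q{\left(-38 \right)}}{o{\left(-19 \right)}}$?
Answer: $\frac{2319338}{525215} \approx 4.416$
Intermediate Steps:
$o{\left(C \right)} = \left(-55 + C\right) \left(-15 + C\right)$ ($o{\left(C \right)} = \left(-15 + C\right) \left(-55 + C\right) = \left(-55 + C\right) \left(-15 + C\right)$)
$P{\left(m \right)} = 2 m$ ($P{\left(m \right)} = m + m = 2 m$)
$Q{\left(K \right)} = - 48 K$ ($Q{\left(K \right)} = 2 \cdot 6 K \left(-4\right) = 12 K \left(-4\right) = - 48 K$)
$\frac{3082}{-573 + 1408} + \frac{Q{\left(-38 \right)}}{o{\left(-19 \right)}} = \frac{3082}{-573 + 1408} + \frac{\left(-48\right) \left(-38\right)}{825 + \left(-19\right)^{2} - -1330} = \frac{3082}{835} + \frac{1824}{825 + 361 + 1330} = 3082 \cdot \frac{1}{835} + \frac{1824}{2516} = \frac{3082}{835} + 1824 \cdot \frac{1}{2516} = \frac{3082}{835} + \frac{456}{629} = \frac{2319338}{525215}$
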